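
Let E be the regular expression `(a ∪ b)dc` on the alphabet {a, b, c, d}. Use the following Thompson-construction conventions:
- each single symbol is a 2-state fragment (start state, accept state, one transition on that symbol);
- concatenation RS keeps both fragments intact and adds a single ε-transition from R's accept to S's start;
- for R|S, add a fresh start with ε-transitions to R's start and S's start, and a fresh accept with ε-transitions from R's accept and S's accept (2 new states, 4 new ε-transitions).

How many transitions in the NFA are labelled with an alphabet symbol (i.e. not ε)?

By structural recursion:
Each of the 4 symbol leaves contributes exactly 1 symbol transition.
  a ∪ b → 2 symbol transitions
  (a ∪ b)dc → 4 symbol transitions

4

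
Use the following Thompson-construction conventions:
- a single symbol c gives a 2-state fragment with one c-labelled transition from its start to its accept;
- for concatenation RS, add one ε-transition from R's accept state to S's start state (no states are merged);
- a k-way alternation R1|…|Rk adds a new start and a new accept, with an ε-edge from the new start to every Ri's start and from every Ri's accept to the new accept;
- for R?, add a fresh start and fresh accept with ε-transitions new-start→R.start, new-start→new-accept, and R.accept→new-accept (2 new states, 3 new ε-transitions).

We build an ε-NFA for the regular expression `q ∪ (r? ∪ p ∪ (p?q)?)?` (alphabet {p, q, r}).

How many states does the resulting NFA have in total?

22

By structural recursion:
Each of the 5 symbol leaves contributes a 2-state fragment.
  r? → 4 states
  p? → 4 states
  p?q → 6 states
  (p?q)? → 8 states
  r? ∪ p ∪ (p?q)? → 16 states
  (r? ∪ p ∪ (p?q)?)? → 18 states
  q ∪ (r? ∪ p ∪ (p?q)?)? → 22 states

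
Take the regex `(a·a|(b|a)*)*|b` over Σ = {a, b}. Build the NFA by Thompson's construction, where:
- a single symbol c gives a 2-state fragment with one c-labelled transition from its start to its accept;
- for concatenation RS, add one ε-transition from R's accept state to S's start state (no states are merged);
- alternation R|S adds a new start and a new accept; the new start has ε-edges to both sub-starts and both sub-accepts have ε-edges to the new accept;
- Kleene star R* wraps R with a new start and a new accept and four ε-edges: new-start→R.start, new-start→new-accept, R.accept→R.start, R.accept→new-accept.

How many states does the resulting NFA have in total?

20

By structural recursion:
Each of the 5 symbol leaves contributes a 2-state fragment.
  a·a — 4 states
  b|a — 6 states
  (b|a)* — 8 states
  a·a|(b|a)* — 14 states
  (a·a|(b|a)*)* — 16 states
  (a·a|(b|a)*)*|b — 20 states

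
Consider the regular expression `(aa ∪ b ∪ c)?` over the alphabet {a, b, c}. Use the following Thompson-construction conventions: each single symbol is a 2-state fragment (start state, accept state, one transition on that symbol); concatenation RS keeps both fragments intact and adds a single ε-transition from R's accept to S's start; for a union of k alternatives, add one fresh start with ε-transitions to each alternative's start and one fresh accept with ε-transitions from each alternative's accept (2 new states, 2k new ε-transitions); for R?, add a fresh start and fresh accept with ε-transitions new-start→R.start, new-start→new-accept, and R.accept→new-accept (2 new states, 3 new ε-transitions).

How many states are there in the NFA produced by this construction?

12

Building bottom-up:
Each of the 4 symbol leaves contributes a 2-state fragment.
  aa = 4 states
  aa ∪ b ∪ c = 10 states
  (aa ∪ b ∪ c)? = 12 states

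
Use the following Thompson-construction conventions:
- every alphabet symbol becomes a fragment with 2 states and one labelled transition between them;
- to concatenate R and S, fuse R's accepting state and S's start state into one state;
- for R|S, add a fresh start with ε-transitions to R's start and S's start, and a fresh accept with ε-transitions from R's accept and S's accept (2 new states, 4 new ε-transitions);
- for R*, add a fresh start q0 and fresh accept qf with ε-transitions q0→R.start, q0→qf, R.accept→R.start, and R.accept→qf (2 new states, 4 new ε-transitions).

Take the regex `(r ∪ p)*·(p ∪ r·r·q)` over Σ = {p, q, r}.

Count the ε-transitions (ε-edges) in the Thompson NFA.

12

By structural recursion:
Each of the 6 symbol leaves contributes 0 ε-transitions.
  r ∪ p — 4 ε-transitions
  (r ∪ p)* — 8 ε-transitions
  r·r·q — 0 ε-transitions
  p ∪ r·r·q — 4 ε-transitions
  (r ∪ p)*·(p ∪ r·r·q) — 12 ε-transitions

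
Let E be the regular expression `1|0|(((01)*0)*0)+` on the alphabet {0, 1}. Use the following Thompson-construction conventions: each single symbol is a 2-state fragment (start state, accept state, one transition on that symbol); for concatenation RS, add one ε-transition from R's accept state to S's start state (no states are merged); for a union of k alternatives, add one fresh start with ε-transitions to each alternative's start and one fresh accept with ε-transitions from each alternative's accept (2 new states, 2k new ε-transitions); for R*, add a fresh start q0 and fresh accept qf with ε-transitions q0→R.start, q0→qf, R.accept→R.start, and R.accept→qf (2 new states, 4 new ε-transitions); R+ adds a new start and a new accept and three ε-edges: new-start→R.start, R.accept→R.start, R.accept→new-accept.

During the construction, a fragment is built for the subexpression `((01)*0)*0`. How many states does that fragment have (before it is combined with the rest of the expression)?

Fragment for `((01)*0)*0`:
Each of the 4 symbol leaves contributes a 2-state fragment.
  01 → 4 states
  (01)* → 6 states
  (01)*0 → 8 states
  ((01)*0)* → 10 states
  ((01)*0)*0 → 12 states

12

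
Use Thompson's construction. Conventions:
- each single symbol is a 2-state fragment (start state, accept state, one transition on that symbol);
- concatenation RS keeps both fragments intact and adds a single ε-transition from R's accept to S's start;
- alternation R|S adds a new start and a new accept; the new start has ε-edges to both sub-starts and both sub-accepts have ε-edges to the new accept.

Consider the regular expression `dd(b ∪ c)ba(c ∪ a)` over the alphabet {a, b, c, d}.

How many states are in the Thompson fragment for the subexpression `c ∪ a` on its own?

6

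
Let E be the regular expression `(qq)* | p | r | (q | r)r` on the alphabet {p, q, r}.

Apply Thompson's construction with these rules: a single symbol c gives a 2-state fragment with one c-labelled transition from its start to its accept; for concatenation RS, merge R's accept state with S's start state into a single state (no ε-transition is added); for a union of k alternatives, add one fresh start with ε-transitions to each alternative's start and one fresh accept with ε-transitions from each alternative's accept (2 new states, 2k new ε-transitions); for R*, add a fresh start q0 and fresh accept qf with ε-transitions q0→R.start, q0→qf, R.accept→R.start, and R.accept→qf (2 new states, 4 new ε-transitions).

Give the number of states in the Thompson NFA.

Bottom-up over the parse tree:
Each of the 7 symbol leaves contributes a 2-state fragment.
  qq = 3 states
  (qq)* = 5 states
  q | r = 6 states
  (q | r)r = 7 states
  (qq)* | p | r | (q | r)r = 18 states

18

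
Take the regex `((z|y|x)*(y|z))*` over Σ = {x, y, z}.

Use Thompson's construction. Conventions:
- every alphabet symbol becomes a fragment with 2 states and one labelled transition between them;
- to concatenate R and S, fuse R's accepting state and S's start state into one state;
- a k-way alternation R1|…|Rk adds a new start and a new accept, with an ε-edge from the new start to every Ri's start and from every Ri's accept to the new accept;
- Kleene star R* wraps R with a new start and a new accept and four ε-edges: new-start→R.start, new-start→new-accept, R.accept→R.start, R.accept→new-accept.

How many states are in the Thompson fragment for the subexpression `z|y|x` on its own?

8

Fragment for `z|y|x`:
Each of the 3 symbol leaves contributes a 2-state fragment.
  z|y|x — 8 states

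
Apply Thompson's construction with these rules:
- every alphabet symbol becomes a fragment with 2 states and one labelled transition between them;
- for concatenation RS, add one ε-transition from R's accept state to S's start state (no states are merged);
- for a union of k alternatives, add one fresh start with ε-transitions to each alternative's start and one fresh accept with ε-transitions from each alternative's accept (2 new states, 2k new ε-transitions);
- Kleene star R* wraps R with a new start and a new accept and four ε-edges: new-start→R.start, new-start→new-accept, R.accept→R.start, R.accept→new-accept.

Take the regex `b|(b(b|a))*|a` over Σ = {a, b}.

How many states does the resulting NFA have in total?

16

By structural recursion:
Each of the 5 symbol leaves contributes a 2-state fragment.
  b|a = 6 states
  b(b|a) = 8 states
  (b(b|a))* = 10 states
  b|(b(b|a))*|a = 16 states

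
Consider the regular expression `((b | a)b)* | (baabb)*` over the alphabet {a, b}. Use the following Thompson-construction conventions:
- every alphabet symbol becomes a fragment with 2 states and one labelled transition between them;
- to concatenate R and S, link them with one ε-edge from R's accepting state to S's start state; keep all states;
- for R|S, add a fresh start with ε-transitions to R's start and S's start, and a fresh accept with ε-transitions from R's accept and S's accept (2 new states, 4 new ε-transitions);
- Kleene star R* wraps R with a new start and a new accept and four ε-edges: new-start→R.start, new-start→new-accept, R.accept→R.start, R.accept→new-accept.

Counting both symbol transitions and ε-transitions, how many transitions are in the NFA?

Building bottom-up:
Each of the 8 symbol leaves contributes 1 transition (1 symbol, 0 ε).
  b | a = 6 transitions (2 symbol, 4 ε)
  (b | a)b = 8 transitions (3 symbol, 5 ε)
  ((b | a)b)* = 12 transitions (3 symbol, 9 ε)
  baabb = 9 transitions (5 symbol, 4 ε)
  (baabb)* = 13 transitions (5 symbol, 8 ε)
  ((b | a)b)* | (baabb)* = 29 transitions (8 symbol, 21 ε)

29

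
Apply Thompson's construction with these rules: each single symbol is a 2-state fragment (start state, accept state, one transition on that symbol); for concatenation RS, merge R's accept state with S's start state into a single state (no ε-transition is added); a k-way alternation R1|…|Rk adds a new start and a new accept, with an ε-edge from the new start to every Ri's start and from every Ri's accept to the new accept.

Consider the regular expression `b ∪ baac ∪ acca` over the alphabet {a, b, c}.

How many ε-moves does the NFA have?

6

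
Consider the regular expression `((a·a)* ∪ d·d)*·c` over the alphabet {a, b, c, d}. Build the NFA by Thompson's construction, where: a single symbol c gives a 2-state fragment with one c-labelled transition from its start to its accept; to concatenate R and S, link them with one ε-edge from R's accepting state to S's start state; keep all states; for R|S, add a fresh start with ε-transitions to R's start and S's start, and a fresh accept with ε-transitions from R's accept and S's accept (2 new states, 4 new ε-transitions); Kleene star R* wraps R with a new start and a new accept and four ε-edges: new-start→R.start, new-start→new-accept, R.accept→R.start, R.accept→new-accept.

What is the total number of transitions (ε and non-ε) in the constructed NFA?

20

Recursing over subexpressions:
Each of the 5 symbol leaves contributes 1 transition (1 symbol, 0 ε).
  a·a : 3 transitions (2 symbol, 1 ε)
  (a·a)* : 7 transitions (2 symbol, 5 ε)
  d·d : 3 transitions (2 symbol, 1 ε)
  (a·a)* ∪ d·d : 14 transitions (4 symbol, 10 ε)
  ((a·a)* ∪ d·d)* : 18 transitions (4 symbol, 14 ε)
  ((a·a)* ∪ d·d)*·c : 20 transitions (5 symbol, 15 ε)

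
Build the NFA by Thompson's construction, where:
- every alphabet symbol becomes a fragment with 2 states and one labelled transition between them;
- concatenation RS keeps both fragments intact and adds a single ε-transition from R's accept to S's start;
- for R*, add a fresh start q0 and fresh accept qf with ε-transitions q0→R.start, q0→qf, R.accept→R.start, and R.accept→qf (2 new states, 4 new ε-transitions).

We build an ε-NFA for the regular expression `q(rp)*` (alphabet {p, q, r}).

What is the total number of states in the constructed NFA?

Recursing over subexpressions:
Each of the 3 symbol leaves contributes a 2-state fragment.
  rp : 4 states
  (rp)* : 6 states
  q(rp)* : 8 states

8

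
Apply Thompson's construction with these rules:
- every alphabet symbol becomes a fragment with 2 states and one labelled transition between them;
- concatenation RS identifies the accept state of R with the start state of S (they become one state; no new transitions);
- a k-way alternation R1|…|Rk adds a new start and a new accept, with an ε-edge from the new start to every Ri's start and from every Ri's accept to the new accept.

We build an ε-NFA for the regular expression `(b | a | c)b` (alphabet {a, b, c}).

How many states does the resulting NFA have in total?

9

By structural recursion:
Each of the 4 symbol leaves contributes a 2-state fragment.
  b | a | c → 8 states
  (b | a | c)b → 9 states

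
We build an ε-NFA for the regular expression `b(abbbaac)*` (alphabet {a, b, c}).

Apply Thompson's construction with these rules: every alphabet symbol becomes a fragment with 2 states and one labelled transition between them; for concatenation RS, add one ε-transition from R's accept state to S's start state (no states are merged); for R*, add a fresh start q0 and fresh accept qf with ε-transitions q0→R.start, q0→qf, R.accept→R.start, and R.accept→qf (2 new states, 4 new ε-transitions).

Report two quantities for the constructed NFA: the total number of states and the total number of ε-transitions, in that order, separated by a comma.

18, 11

Per subexpression:
Each of the 8 symbol leaves contributes 2 states and 0 ε-transitions.
  abbbaac : 14 states, 6 ε-transitions
  (abbbaac)* : 16 states, 10 ε-transitions
  b(abbbaac)* : 18 states, 11 ε-transitions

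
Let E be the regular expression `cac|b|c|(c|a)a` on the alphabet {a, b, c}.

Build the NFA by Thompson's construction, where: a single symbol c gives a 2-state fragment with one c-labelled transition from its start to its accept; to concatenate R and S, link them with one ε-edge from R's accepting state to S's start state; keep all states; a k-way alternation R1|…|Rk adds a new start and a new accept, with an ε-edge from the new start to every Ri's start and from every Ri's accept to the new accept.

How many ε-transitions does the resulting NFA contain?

15

By structural recursion:
Each of the 8 symbol leaves contributes 0 ε-transitions.
  cac = 2 ε-transitions
  c|a = 4 ε-transitions
  (c|a)a = 5 ε-transitions
  cac|b|c|(c|a)a = 15 ε-transitions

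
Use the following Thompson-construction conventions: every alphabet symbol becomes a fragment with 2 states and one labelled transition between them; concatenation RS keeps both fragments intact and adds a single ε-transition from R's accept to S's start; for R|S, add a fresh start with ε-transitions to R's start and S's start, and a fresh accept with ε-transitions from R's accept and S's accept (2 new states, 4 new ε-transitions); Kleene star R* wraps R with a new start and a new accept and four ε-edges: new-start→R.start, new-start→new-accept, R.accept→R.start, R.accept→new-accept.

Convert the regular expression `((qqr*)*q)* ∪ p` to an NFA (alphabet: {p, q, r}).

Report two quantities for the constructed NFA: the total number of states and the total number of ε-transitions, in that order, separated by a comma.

18, 19

Per subexpression:
Each of the 5 symbol leaves contributes 2 states and 0 ε-transitions.
  r* = 4 states, 4 ε-transitions
  qqr* = 8 states, 6 ε-transitions
  (qqr*)* = 10 states, 10 ε-transitions
  (qqr*)*q = 12 states, 11 ε-transitions
  ((qqr*)*q)* = 14 states, 15 ε-transitions
  ((qqr*)*q)* ∪ p = 18 states, 19 ε-transitions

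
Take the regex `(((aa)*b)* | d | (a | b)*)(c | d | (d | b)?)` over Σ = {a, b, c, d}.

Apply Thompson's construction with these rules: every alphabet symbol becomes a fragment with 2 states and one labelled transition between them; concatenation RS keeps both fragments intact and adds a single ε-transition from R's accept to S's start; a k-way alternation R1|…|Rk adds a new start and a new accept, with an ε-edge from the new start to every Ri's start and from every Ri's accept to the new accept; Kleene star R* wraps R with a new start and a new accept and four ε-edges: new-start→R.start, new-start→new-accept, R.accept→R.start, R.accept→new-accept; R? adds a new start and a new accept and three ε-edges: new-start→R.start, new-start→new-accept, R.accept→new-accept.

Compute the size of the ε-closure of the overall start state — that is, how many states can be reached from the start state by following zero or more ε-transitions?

Compute the ε-closure size of each fragment's start state recursively; a symbol fragment's start has no outgoing ε-edge, so its closure is just itself (size 1).
  aa → |ε-closure| equals the left operand's closure size = 1 (its accept is not ε-reachable, so the closure stops there)
  (aa)* → new start has ε-edges to the inner start and to the new accept, so |ε-closure| = 2 + 1 = 3
  (aa)*b → |ε-closure| = 3 + 1 = 4 (closure spills across the concat boundary because the left factor accepts ε)
  ((aa)*b)* → |ε-closure| = 1 (new start) + 4 (body) + 1 (new accept) = 6
  a | b → |ε-closure| = 1 + 1 + 1 = 3 (the new accept is not ε-reachable since no branch accepts ε)
  (a | b)* → new start has ε-edges to the inner start and to the new accept, so |ε-closure| = 2 + 3 = 5
  ((aa)*b)* | d | (a | b)* → |ε-closure| = 1 (new start) + (6 + 1 + 5) + 1 (new accept, since some branch ε-reaches its own accept) = 14
  d | b → new start ε-reaches every alternative's start; none of them accept ε, so the new accept is not reached: |ε-closure| = 1 + 1 + 1 = 3
  (d | b)? → new start has ε-edges to the inner start and to the new accept, so |ε-closure| = 2 + 3 = 5
  c | d | (d | b)? → |ε-closure| = 1 (new start) + (1 + 1 + 5) + 1 (new accept, since some branch ε-reaches its own accept) = 9
  (((aa)*b)* | d | (a | b)*)(c | d | (d | b)?) → |ε-closure| = 14 + 9 = 23 (closure spills across the concat boundary because the left factor accepts ε)

23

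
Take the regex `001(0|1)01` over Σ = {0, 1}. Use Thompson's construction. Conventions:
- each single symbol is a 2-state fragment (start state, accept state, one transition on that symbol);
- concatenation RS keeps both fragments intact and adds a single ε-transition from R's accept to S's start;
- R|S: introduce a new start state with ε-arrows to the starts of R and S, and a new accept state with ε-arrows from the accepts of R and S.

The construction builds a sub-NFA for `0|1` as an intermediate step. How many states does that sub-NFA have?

6

Fragment for `0|1`:
Each of the 2 symbol leaves contributes a 2-state fragment.
  0|1 — 6 states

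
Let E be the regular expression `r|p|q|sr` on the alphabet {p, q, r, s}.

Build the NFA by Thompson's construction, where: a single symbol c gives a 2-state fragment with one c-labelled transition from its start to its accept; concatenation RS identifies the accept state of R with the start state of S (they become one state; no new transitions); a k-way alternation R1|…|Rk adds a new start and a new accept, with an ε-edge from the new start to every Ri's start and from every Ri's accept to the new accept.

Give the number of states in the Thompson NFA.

By structural recursion:
Each of the 5 symbol leaves contributes a 2-state fragment.
  sr → 3 states
  r|p|q|sr → 11 states

11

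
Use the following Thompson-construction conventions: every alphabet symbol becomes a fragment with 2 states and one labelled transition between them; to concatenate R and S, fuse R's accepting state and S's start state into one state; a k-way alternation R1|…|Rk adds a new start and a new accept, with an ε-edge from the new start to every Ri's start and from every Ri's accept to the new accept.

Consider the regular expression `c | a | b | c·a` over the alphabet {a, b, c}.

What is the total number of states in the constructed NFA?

11

Per subexpression:
Each of the 5 symbol leaves contributes a 2-state fragment.
  c·a → 3 states
  c | a | b | c·a → 11 states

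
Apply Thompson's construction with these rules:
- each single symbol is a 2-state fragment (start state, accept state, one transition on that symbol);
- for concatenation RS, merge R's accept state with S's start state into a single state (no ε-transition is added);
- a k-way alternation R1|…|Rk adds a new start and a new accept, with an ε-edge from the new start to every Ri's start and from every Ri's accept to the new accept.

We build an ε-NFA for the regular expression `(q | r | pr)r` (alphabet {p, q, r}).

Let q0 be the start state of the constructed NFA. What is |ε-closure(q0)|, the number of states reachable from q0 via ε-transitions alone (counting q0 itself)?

Compute the ε-closure size of each fragment's start state recursively; a symbol fragment's start has no outgoing ε-edge, so its closure is just itself (size 1).
  pr → same as the first factor's closure: C = 1
  q | r | pr → C = 1 + 1 + 1 + 1 = 4 (the new accept is not ε-reachable since no branch accepts ε)
  (q | r | pr)r → C equals the left operand's closure size = 4 (its accept is not ε-reachable, so the closure stops there)

4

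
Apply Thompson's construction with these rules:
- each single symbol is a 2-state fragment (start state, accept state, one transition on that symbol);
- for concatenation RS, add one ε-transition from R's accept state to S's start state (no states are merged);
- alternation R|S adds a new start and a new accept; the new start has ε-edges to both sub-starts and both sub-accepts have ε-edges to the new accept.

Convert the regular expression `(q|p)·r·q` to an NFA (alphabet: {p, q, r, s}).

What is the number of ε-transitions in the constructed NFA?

Per subexpression:
Each of the 4 symbol leaves contributes 0 ε-transitions.
  q|p → 4 ε-transitions
  (q|p)·r·q → 6 ε-transitions

6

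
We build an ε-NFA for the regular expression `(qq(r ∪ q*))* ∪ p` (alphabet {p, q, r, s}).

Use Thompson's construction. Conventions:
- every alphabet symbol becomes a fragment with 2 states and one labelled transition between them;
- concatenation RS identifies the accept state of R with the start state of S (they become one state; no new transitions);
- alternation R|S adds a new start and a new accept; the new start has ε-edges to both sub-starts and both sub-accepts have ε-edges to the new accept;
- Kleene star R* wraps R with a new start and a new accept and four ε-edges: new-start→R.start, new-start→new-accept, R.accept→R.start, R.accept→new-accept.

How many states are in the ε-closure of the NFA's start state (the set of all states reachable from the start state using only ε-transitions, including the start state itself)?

Compute the ε-closure size of each fragment's start state recursively; a symbol fragment's start has no outgoing ε-edge, so its closure is just itself (size 1).
  q* → |ε-closure| = 1 (new start) + 1 (body) + 1 (new accept) = 3
  r ∪ q* → new start ε-reaches every alternative's start; at least one alternative accepts ε, so the union's new accept is reached too: |ε-closure| = 1 + 1 + 3 + 1 = 6
  qq(r ∪ q*) → same as the first factor's closure: |ε-closure| = 1
  (qq(r ∪ q*))* → new start has ε-edges to the inner start and to the new accept, so |ε-closure| = 2 + 1 = 3
  (qq(r ∪ q*))* ∪ p → |ε-closure| = 1 (new start) + (3 + 1) + 1 (new accept, since some branch ε-reaches its own accept) = 6

6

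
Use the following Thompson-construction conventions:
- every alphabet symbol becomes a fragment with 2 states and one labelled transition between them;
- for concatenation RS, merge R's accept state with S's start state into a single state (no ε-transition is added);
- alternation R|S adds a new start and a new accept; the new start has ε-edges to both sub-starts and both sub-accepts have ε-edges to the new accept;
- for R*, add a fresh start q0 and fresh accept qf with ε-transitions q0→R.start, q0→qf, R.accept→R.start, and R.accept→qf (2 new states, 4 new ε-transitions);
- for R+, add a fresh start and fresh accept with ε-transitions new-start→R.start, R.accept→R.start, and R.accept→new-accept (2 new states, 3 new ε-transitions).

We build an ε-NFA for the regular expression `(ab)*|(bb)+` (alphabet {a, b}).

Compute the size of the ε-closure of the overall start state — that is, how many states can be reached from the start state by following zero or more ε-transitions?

7

Let C(F) = |ε-closure(F.start)| within fragment F, and note whether F accepts ε. Symbol fragments have C = 1 and do not accept ε. Then:
  ab — same as the first factor's closure: |closure| = 1
  (ab)* — |closure| = 1 (new start) + 1 (body) + 1 (new accept) = 3
  bb — |closure| equals the left operand's closure size = 1 (its accept is not ε-reachable, so the closure stops there)
  (bb)+ — |closure| = 1 + 1 = 2 (the body doesn't accept ε, so the new accept is not reached)
  (ab)*|(bb)+ — |closure| = 1 (new start) + (3 + 2) + 1 (new accept, since some branch ε-reaches its own accept) = 7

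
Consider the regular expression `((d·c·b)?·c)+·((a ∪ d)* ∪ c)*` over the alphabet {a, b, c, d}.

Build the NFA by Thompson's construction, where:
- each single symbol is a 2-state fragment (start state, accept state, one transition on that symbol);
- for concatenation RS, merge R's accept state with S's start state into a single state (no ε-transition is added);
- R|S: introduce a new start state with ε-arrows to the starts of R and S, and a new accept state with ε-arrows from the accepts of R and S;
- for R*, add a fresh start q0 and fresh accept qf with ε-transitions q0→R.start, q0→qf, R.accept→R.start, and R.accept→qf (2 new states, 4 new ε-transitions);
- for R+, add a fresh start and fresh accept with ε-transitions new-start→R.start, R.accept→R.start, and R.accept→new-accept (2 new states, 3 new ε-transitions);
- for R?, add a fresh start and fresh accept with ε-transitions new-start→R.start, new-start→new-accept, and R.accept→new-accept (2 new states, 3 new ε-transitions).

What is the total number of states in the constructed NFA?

22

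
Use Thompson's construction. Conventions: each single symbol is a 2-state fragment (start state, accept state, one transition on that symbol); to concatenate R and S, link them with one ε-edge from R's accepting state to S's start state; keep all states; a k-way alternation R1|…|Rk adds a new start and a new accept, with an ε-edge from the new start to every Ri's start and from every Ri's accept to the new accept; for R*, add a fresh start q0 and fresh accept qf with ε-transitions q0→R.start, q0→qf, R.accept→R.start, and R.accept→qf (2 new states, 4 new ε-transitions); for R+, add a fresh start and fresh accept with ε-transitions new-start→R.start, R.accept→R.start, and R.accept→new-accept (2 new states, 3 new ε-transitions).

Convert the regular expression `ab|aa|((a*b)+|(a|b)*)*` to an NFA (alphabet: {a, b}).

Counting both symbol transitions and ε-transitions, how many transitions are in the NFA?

40

Per subexpression:
Each of the 8 symbol leaves contributes 1 transition (1 symbol, 0 ε).
  ab : 3 transitions (2 symbol, 1 ε)
  aa : 3 transitions (2 symbol, 1 ε)
  a* : 5 transitions (1 symbol, 4 ε)
  a*b : 7 transitions (2 symbol, 5 ε)
  (a*b)+ : 10 transitions (2 symbol, 8 ε)
  a|b : 6 transitions (2 symbol, 4 ε)
  (a|b)* : 10 transitions (2 symbol, 8 ε)
  (a*b)+|(a|b)* : 24 transitions (4 symbol, 20 ε)
  ((a*b)+|(a|b)*)* : 28 transitions (4 symbol, 24 ε)
  ab|aa|((a*b)+|(a|b)*)* : 40 transitions (8 symbol, 32 ε)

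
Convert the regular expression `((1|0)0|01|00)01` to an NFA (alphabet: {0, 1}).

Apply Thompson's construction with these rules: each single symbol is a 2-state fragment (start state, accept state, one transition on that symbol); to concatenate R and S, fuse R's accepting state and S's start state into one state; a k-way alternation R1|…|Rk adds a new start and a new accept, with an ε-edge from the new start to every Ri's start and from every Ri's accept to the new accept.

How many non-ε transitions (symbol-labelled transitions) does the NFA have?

9

Recursing over subexpressions:
Each of the 9 symbol leaves contributes exactly 1 symbol transition.
  1|0 → 2 symbol transitions
  (1|0)0 → 3 symbol transitions
  01 → 2 symbol transitions
  00 → 2 symbol transitions
  (1|0)0|01|00 → 7 symbol transitions
  ((1|0)0|01|00)01 → 9 symbol transitions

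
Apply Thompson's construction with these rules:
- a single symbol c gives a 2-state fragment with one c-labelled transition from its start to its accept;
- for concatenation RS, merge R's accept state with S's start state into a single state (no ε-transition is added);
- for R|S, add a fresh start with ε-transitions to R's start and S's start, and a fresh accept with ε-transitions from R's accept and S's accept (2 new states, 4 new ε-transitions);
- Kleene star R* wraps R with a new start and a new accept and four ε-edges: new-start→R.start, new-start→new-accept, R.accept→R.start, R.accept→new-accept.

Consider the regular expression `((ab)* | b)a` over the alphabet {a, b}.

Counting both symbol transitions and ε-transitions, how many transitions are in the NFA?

12

By structural recursion:
Each of the 4 symbol leaves contributes 1 transition (1 symbol, 0 ε).
  ab — 2 transitions (2 symbol, 0 ε)
  (ab)* — 6 transitions (2 symbol, 4 ε)
  (ab)* | b — 11 transitions (3 symbol, 8 ε)
  ((ab)* | b)a — 12 transitions (4 symbol, 8 ε)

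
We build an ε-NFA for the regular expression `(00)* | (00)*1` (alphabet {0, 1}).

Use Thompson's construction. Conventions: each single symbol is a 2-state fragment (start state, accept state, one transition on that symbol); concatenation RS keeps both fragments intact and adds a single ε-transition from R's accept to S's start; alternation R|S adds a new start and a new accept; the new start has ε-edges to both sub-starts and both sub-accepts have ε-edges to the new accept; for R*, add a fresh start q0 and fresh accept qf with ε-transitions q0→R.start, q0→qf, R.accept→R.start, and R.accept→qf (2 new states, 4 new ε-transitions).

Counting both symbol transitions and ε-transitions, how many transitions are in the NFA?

Per subexpression:
Each of the 5 symbol leaves contributes 1 transition (1 symbol, 0 ε).
  00 → 3 transitions (2 symbol, 1 ε)
  (00)* → 7 transitions (2 symbol, 5 ε)
  00 → 3 transitions (2 symbol, 1 ε)
  (00)* → 7 transitions (2 symbol, 5 ε)
  (00)*1 → 9 transitions (3 symbol, 6 ε)
  (00)* | (00)*1 → 20 transitions (5 symbol, 15 ε)

20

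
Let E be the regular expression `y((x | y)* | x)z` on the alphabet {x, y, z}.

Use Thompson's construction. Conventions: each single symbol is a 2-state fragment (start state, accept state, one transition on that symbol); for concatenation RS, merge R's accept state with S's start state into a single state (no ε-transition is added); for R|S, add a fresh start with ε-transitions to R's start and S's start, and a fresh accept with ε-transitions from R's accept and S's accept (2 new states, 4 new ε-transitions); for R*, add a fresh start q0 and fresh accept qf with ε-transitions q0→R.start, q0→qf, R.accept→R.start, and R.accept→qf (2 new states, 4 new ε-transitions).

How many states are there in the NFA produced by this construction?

14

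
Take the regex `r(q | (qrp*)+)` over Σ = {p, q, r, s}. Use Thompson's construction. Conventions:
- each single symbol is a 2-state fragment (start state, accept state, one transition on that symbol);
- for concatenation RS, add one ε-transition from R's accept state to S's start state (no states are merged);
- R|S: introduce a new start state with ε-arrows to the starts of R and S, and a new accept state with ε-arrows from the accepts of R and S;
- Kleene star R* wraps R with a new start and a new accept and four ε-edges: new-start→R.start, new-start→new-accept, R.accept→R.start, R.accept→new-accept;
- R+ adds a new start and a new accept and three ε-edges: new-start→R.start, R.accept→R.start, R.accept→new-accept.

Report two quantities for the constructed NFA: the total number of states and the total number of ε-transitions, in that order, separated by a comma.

16, 14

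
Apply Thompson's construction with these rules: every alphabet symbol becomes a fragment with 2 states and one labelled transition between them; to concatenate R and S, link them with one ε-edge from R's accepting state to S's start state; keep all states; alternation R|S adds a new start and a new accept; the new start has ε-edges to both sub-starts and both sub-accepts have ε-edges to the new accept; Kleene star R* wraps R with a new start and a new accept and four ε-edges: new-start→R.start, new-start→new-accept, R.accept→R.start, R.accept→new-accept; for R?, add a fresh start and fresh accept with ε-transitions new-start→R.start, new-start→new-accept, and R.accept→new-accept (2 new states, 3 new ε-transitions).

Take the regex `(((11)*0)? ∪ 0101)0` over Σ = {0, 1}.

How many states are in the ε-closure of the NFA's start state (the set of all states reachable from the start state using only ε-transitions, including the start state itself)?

10

Compute the ε-closure size of each fragment's start state recursively; a symbol fragment's start has no outgoing ε-edge, so its closure is just itself (size 1).
  11 → C equals the left operand's closure size = 1 (its accept is not ε-reachable, so the closure stops there)
  (11)* → C = 1 (new start) + 1 (body) + 1 (new accept) = 3
  (11)*0 → C = 3 + 1 = 4 (closure spills across the concat boundary because the left factor accepts ε)
  ((11)*0)? → C = 1 (new start) + 4 (body) + 1 (new accept, via ε) = 6
  0101 → same as the first factor's closure: C = 1
  ((11)*0)? ∪ 0101 → C = 1 (new start) + (6 + 1) + 1 (new accept, since some branch ε-reaches its own accept) = 9
  (((11)*0)? ∪ 0101)0 → C = 9 + 1 = 10 (closure spills across the concat boundary because the left factor accepts ε)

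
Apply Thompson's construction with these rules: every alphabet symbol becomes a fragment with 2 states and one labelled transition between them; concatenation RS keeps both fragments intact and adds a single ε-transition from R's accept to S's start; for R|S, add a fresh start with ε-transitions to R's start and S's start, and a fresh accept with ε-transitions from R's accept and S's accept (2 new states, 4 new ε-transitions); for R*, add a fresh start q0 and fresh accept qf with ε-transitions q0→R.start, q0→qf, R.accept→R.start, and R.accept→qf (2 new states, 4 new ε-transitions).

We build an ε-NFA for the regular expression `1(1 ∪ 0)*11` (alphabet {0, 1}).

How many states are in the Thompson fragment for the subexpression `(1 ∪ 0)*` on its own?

8

Fragment for `(1 ∪ 0)*`:
Each of the 2 symbol leaves contributes a 2-state fragment.
  1 ∪ 0 = 6 states
  (1 ∪ 0)* = 8 states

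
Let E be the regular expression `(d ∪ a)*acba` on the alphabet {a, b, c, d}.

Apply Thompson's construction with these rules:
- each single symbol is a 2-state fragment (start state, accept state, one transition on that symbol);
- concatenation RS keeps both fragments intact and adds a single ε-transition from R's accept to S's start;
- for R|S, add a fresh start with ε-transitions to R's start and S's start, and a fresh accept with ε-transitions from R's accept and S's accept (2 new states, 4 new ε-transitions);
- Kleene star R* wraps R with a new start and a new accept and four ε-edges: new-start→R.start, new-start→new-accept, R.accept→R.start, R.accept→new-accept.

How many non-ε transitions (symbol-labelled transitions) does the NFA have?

6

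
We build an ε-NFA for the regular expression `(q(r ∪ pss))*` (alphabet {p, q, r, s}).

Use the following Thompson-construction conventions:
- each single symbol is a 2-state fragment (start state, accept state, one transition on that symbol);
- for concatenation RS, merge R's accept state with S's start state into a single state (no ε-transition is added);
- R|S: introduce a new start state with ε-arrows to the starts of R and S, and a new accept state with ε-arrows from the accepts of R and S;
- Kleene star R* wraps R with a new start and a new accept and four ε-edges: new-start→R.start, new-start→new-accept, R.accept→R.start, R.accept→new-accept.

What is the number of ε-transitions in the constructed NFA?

8

Building bottom-up:
Each of the 5 symbol leaves contributes 0 ε-transitions.
  pss → 0 ε-transitions
  r ∪ pss → 4 ε-transitions
  q(r ∪ pss) → 4 ε-transitions
  (q(r ∪ pss))* → 8 ε-transitions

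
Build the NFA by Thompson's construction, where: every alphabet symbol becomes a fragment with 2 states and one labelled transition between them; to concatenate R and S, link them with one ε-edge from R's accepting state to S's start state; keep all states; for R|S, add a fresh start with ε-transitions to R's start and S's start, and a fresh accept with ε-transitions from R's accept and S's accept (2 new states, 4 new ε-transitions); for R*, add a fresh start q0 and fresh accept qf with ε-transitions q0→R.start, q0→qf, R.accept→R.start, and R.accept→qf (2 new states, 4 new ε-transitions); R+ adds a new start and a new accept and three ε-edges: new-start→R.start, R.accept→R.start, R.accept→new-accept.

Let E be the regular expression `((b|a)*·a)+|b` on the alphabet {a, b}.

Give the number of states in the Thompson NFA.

16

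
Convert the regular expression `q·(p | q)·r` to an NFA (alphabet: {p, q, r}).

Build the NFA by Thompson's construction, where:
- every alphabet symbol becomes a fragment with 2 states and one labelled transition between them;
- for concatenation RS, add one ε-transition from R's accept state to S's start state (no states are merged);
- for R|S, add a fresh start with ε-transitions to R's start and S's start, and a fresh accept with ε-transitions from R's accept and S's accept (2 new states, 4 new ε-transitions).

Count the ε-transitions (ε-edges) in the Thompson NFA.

Bottom-up over the parse tree:
Each of the 4 symbol leaves contributes 0 ε-transitions.
  p | q — 4 ε-transitions
  q·(p | q)·r — 6 ε-transitions

6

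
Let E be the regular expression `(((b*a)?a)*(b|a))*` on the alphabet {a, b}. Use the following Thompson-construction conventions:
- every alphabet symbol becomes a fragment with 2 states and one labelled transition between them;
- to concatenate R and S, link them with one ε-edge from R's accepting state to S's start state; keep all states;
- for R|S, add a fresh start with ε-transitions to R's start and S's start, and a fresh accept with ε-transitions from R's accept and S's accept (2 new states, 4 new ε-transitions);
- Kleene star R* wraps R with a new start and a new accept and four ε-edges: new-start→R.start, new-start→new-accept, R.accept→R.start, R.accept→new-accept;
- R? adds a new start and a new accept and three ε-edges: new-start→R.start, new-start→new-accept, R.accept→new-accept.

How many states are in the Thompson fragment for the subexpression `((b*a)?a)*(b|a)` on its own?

18

Fragment for `((b*a)?a)*(b|a)`:
Each of the 5 symbol leaves contributes a 2-state fragment.
  b* : 4 states
  b*a : 6 states
  (b*a)? : 8 states
  (b*a)?a : 10 states
  ((b*a)?a)* : 12 states
  b|a : 6 states
  ((b*a)?a)*(b|a) : 18 states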